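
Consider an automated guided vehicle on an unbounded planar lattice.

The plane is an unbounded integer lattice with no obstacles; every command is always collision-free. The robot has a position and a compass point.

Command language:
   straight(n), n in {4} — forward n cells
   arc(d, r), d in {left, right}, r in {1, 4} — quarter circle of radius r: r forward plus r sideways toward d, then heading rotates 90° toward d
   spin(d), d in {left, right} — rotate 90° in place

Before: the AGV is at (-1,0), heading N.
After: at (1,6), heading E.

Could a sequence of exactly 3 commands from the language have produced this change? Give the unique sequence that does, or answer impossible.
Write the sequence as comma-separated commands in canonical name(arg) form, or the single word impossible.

arc(left, 1), arc(right, 1), arc(right, 4)

key: order matters: swapping arc(left, 1) and arc(right, 4) lands elsewhere
t0: at (-1,0), heading N
t=1 arc(left, 1) ⇒ at (-2,1), heading W
t=2 arc(right, 1) ⇒ at (-3,2), heading N
t=3 arc(right, 4) ⇒ at (1,6), heading E
no other 3-command option fits: unique.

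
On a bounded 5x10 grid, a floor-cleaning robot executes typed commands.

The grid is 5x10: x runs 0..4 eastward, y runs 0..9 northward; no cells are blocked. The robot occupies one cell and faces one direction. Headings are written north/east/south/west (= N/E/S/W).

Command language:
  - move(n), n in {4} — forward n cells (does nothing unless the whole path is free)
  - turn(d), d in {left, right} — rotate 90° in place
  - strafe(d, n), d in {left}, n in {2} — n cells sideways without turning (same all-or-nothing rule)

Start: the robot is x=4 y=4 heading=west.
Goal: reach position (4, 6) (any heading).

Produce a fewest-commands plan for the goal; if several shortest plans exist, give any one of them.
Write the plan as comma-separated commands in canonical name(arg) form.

turn(right), turn(right), strafe(left, 2)

from: x=4 y=4 heading=west
step 1 (turn(right)): x=4 y=4 heading=north
step 2 (turn(right)): x=4 y=4 heading=east
step 3 (strafe(left, 2)): x=4 y=6 heading=east
nothing shorter than 3 reaches the goal.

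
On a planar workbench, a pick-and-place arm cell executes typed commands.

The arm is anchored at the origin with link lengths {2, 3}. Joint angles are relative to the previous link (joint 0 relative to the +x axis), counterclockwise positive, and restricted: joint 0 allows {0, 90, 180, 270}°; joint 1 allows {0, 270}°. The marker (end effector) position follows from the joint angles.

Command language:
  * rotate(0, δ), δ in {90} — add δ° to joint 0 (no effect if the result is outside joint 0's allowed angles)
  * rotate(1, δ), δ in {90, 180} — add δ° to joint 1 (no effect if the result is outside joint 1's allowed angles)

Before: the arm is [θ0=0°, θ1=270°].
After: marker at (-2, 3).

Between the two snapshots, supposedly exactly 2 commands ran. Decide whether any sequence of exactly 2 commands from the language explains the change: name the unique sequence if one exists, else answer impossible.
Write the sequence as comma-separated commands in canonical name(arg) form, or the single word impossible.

rotate(0, 90), rotate(0, 90)

start: [θ0=0°, θ1=270°]
t=1 rotate(0, 90) ⇒ [θ0=90°, θ1=270°]
t=2 rotate(0, 90) ⇒ [θ0=180°, θ1=270°]
no rival 2-sequence matches.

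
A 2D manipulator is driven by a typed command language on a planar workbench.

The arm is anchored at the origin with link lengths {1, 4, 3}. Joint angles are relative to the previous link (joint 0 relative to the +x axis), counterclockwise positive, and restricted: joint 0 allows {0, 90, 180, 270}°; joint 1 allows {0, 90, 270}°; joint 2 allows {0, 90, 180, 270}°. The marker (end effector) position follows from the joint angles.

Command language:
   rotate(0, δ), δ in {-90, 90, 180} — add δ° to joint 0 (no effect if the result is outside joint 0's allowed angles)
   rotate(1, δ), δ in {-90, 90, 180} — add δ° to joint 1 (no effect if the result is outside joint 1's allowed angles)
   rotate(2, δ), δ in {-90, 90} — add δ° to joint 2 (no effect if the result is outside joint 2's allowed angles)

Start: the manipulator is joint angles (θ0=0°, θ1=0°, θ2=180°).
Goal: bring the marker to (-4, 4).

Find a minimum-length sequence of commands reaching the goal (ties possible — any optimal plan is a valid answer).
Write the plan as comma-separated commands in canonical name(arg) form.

rotate(0, 90), rotate(1, 90), rotate(2, 90)

from: joint angles (θ0=0°, θ1=0°, θ2=180°)
t=1 rotate(0, 90) ⇒ joint angles (θ0=90°, θ1=0°, θ2=180°)
t=2 rotate(1, 90) ⇒ joint angles (θ0=90°, θ1=90°, θ2=180°)
t=3 rotate(2, 90) ⇒ joint angles (θ0=90°, θ1=90°, θ2=270°)
nothing shorter than 3 reaches the goal.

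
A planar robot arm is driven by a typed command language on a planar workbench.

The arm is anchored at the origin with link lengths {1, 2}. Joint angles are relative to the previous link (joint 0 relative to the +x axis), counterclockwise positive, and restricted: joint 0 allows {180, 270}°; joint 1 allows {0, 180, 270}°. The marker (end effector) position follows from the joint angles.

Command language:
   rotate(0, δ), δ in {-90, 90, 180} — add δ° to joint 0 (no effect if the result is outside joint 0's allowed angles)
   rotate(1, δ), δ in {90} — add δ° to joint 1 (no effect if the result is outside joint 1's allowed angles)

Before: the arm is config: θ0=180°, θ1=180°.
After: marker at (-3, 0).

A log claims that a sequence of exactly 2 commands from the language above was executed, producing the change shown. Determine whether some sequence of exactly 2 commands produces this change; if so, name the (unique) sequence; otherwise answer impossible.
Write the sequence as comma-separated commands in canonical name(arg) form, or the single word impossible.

from: config: θ0=180°, θ1=180°
[1] after rotate(1, 90): config: θ0=180°, θ1=270°
[2] after rotate(1, 90): config: θ0=180°, θ1=0°
uniquely the one of 16 2-step routes that fits.

rotate(1, 90), rotate(1, 90)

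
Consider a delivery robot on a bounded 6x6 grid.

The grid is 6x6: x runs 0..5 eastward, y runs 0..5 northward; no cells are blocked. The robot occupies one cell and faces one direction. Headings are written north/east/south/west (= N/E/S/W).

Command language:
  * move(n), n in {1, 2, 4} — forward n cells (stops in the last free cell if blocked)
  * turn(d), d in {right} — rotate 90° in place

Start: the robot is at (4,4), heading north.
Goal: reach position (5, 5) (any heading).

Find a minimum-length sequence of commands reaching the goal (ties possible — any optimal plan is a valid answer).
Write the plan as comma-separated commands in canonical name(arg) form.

initial: at (4,4), heading north
t=1 move(1) ⇒ at (4,5), heading north
t=2 turn(right) ⇒ at (4,5), heading east
t=3 move(1) ⇒ at (5,5), heading east
nothing shorter than 3 reaches the goal.

move(1), turn(right), move(1)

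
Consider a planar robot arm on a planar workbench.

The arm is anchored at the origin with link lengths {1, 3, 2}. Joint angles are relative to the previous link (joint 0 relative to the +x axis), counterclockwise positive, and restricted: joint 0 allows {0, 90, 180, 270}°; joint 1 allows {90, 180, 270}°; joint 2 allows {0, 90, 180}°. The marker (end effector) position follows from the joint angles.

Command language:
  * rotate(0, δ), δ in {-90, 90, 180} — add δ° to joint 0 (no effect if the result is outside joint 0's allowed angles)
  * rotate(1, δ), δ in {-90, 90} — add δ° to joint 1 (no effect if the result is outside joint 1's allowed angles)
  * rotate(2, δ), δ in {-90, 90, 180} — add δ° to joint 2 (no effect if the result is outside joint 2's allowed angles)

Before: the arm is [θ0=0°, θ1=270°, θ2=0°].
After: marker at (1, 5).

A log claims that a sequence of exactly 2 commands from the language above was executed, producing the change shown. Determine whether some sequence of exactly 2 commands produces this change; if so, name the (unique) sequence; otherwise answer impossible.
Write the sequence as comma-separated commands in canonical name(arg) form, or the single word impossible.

begin: [θ0=0°, θ1=270°, θ2=0°]
step 1 (rotate(1, -90)): [θ0=0°, θ1=180°, θ2=0°]
step 2 (rotate(1, -90)): [θ0=0°, θ1=90°, θ2=0°]
uniquely the one of 64 2-step routes that fits.

rotate(1, -90), rotate(1, -90)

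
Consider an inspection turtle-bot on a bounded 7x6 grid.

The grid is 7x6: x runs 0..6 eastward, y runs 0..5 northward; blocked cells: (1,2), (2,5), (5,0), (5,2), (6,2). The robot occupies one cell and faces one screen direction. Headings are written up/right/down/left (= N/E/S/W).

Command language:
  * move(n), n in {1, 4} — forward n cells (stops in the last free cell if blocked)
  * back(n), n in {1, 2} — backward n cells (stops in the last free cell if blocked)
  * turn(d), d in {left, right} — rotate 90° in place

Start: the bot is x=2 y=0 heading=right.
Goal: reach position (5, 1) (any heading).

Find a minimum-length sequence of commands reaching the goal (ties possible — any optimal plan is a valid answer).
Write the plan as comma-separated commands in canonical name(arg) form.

start: x=2 y=0 heading=right
t=1 turn(left) ⇒ x=2 y=0 heading=up
t=2 move(1) ⇒ x=2 y=1 heading=up
t=3 turn(left) ⇒ x=2 y=1 heading=left
t=4 back(2) ⇒ x=4 y=1 heading=left
t=5 back(1) ⇒ x=5 y=1 heading=left
shorter routes all fall short; 5 is best.

turn(left), move(1), turn(left), back(2), back(1)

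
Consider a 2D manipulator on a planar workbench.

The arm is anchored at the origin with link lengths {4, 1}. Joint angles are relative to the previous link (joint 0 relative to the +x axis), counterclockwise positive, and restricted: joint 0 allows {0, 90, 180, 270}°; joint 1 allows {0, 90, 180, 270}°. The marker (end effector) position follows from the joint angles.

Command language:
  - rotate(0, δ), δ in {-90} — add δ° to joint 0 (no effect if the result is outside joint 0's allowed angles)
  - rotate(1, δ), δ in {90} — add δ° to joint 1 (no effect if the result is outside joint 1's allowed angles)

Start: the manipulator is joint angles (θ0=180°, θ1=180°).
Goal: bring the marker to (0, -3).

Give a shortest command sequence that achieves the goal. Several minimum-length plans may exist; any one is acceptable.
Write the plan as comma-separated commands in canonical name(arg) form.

t0: joint angles (θ0=180°, θ1=180°)
step 1 (rotate(0, -90)): joint angles (θ0=90°, θ1=180°)
step 2 (rotate(0, -90)): joint angles (θ0=0°, θ1=180°)
step 3 (rotate(0, -90)): joint angles (θ0=270°, θ1=180°)
no 2-step plan works, so 3 is optimal.

rotate(0, -90), rotate(0, -90), rotate(0, -90)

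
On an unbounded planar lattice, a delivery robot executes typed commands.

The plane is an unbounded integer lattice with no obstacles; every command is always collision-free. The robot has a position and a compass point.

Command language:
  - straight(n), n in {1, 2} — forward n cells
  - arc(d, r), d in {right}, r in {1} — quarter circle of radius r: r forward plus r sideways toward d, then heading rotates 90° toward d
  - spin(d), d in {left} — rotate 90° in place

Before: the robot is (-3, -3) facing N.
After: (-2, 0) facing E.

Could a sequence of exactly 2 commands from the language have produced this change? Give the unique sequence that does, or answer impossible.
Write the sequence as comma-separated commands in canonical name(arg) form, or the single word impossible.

straight(2), arc(right, 1)

key: position moved to (-2,0) AND the heading swung to E — translation plus rotation needed
start: (-3, -3) facing N
[1] after straight(2): (-3, -1) facing N
[2] after arc(right, 1): (-2, 0) facing E
uniquely the one of 16 2-step routes that fits.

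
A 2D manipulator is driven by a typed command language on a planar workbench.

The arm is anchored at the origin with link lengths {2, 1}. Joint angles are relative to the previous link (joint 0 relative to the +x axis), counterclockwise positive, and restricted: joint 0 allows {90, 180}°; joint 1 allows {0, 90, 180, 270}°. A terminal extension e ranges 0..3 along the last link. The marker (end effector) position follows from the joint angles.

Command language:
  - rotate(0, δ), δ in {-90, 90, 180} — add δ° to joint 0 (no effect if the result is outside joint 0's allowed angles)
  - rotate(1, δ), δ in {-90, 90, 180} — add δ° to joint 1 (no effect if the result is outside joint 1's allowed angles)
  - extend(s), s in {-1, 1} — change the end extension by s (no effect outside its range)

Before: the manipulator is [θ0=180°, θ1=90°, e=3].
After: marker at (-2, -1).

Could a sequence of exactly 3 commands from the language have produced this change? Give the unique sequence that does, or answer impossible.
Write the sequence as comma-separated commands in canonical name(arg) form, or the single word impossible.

start: [θ0=180°, θ1=90°, e=3]
[1] after extend(-1): [θ0=180°, θ1=90°, e=2]
[2] after extend(-1): [θ0=180°, θ1=90°, e=1]
[3] after extend(-1): [θ0=180°, θ1=90°, e=0]
uniquely the one of 512 3-step routes that fits.

extend(-1), extend(-1), extend(-1)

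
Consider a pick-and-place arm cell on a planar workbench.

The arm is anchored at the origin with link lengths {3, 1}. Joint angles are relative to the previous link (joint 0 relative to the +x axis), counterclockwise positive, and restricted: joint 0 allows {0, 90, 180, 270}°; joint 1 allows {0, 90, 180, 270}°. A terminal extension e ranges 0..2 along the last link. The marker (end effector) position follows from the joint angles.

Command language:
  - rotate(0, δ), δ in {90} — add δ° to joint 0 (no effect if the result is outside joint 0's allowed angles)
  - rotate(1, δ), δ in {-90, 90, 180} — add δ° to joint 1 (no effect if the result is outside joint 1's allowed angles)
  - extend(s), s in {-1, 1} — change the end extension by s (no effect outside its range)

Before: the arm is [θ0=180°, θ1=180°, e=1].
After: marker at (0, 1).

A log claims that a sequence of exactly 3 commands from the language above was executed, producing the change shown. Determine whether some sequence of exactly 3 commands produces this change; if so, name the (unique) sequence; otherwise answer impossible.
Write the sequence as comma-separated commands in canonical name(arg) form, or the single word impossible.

from: [θ0=180°, θ1=180°, e=1]
t=1 rotate(0, 90) ⇒ [θ0=270°, θ1=180°, e=1]
t=2 rotate(0, 90) ⇒ [θ0=0°, θ1=180°, e=1]
t=3 rotate(0, 90) ⇒ [θ0=90°, θ1=180°, e=1]
all 216 alternatives checked — unique.

rotate(0, 90), rotate(0, 90), rotate(0, 90)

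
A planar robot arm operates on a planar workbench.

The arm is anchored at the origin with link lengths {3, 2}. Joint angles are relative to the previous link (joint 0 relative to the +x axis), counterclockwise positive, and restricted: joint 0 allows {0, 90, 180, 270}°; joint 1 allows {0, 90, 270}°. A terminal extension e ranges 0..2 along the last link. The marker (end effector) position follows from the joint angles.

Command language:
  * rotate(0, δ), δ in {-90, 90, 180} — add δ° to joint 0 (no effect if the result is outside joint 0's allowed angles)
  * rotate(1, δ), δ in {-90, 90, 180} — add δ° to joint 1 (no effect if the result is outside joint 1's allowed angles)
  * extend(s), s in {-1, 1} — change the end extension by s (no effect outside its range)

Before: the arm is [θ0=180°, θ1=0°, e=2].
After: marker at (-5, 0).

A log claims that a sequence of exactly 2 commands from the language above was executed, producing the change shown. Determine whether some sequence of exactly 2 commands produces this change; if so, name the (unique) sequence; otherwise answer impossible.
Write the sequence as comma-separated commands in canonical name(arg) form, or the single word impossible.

extend(-1), extend(-1)

from: [θ0=180°, θ1=0°, e=2]
t=1 extend(-1) ⇒ [θ0=180°, θ1=0°, e=1]
t=2 extend(-1) ⇒ [θ0=180°, θ1=0°, e=0]
no rival 2-sequence matches.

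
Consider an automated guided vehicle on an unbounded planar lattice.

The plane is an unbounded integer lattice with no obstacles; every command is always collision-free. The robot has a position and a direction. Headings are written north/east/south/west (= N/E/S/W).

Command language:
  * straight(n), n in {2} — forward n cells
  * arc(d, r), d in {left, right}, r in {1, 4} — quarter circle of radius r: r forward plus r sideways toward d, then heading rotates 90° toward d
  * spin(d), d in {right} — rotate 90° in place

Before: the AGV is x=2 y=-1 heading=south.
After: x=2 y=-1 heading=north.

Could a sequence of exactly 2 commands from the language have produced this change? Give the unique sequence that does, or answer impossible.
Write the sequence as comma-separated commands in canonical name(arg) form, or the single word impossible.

key: parked at (2,-1) the whole time — nothing moves the robot
begin: x=2 y=-1 heading=south
[1] after spin(right): x=2 y=-1 heading=west
[2] after spin(right): x=2 y=-1 heading=north
no other 2-command option fits: unique.

spin(right), spin(right)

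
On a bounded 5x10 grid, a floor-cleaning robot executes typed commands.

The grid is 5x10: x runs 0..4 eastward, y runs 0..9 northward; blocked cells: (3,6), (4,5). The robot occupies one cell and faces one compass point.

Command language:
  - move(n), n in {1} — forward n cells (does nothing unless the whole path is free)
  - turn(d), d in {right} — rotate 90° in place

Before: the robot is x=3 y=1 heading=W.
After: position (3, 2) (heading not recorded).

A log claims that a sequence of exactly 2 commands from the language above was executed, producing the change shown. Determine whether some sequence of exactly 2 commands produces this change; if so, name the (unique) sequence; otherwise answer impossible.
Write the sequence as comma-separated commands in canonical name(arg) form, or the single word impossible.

key: running move(1) before turn(right) would end elsewhere — order is forced
begin: x=3 y=1 heading=W
t=1 turn(right) ⇒ x=3 y=1 heading=N
t=2 move(1) ⇒ x=3 y=2 heading=N
uniquely the one of 4 2-step routes that fits.

turn(right), move(1)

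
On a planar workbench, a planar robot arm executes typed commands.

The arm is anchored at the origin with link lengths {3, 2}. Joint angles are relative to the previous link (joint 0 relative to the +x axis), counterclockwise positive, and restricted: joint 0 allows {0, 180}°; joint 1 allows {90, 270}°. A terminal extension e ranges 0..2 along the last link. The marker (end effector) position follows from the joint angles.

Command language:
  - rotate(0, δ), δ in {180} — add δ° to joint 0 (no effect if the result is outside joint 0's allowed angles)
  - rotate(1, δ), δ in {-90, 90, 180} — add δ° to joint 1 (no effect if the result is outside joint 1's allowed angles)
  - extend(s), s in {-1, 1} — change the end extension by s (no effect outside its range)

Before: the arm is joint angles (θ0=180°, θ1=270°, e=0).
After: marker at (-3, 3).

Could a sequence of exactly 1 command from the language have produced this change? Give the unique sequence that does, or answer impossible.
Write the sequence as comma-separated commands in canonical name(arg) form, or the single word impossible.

from: joint angles (θ0=180°, θ1=270°, e=0)
t=1 extend(1) ⇒ joint angles (θ0=180°, θ1=270°, e=1)
uniquely the one of 6 1-step routes that fits.

extend(1)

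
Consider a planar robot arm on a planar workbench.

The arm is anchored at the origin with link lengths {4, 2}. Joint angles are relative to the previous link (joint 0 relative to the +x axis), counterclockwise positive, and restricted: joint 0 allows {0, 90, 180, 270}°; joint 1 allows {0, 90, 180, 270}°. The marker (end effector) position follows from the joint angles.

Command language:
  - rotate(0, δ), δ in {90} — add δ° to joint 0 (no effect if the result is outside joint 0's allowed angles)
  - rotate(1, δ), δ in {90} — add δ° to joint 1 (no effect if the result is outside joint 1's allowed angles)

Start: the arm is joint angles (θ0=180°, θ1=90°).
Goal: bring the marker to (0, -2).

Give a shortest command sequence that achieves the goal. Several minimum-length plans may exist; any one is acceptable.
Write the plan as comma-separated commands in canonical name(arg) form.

initial: joint angles (θ0=180°, θ1=90°)
1. rotate(1, 90) → joint angles (θ0=180°, θ1=180°)
2. rotate(0, 90) → joint angles (θ0=270°, θ1=180°)
shorter routes all fall short; 2 is best.

rotate(1, 90), rotate(0, 90)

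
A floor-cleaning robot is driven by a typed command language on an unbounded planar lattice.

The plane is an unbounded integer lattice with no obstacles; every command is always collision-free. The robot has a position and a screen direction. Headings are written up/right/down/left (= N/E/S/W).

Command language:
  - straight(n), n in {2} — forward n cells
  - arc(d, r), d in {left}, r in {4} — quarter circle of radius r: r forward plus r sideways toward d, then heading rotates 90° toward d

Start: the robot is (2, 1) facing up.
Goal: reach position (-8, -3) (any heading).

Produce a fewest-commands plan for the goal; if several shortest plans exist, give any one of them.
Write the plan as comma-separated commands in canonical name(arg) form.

initial: (2, 1) facing up
[1] after arc(left, 4): (-2, 5) facing left
[2] after straight(2): (-4, 5) facing left
[3] after arc(left, 4): (-8, 1) facing down
[4] after straight(2): (-8, -1) facing down
[5] after straight(2): (-8, -3) facing down
nothing shorter than 5 reaches the goal.

arc(left, 4), straight(2), arc(left, 4), straight(2), straight(2)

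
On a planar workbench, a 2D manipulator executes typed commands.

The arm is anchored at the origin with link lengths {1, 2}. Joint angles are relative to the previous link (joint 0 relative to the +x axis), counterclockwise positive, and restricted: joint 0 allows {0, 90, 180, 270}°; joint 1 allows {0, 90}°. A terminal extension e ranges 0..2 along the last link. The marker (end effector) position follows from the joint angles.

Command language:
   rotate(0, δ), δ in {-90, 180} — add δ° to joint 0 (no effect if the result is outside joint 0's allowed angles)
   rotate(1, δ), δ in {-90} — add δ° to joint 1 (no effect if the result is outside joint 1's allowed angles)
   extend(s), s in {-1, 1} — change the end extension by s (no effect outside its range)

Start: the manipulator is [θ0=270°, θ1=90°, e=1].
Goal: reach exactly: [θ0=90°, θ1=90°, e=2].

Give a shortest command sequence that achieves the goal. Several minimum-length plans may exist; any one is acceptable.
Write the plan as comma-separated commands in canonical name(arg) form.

extend(1), rotate(0, 180)

begin: [θ0=270°, θ1=90°, e=1]
step 1 (extend(1)): [θ0=270°, θ1=90°, e=2]
step 2 (rotate(0, 180)): [θ0=90°, θ1=90°, e=2]
no 1-step plan works, so 2 is optimal.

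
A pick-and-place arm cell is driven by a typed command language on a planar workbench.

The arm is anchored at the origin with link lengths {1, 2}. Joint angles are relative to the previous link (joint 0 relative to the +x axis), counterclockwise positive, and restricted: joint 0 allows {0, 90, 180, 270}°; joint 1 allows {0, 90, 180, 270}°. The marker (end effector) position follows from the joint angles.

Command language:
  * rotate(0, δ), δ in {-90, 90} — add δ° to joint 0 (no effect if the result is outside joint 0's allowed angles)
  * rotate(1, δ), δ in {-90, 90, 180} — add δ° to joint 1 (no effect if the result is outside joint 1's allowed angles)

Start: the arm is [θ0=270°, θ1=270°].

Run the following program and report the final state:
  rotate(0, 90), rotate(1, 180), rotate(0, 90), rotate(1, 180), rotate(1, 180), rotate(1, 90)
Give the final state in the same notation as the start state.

[θ0=90°, θ1=180°]

begin: [θ0=270°, θ1=270°]
1. rotate(0, 90) → [θ0=0°, θ1=270°]
2. rotate(1, 180) → [θ0=0°, θ1=90°]
3. rotate(0, 90) → [θ0=90°, θ1=90°]
4. rotate(1, 180) → [θ0=90°, θ1=270°]
5. rotate(1, 180) → [θ0=90°, θ1=90°]
6. rotate(1, 90) → [θ0=90°, θ1=180°]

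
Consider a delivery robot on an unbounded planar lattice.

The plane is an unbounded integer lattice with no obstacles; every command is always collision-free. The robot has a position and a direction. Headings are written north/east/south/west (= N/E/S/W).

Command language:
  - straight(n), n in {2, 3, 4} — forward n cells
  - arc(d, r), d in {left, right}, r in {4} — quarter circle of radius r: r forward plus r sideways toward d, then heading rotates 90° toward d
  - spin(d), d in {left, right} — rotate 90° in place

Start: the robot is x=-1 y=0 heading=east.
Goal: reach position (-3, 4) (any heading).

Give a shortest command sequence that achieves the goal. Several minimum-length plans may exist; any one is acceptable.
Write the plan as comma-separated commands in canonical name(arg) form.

straight(2), spin(left), arc(left, 4)

begin: x=-1 y=0 heading=east
1. straight(2) → x=1 y=0 heading=east
2. spin(left) → x=1 y=0 heading=north
3. arc(left, 4) → x=-3 y=4 heading=west
no 2-step plan works, so 3 is optimal.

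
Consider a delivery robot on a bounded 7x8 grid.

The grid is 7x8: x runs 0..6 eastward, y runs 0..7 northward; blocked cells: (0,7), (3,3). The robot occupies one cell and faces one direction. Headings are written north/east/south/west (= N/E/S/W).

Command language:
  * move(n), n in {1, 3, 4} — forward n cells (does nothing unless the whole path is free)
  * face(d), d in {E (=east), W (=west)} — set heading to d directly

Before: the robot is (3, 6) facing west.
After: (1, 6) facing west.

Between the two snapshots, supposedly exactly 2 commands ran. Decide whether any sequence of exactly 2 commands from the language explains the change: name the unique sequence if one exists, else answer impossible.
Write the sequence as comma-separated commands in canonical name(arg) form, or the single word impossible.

move(1), move(1)

key: still facing W at the end — nothing in the sequence rotates
start: (3, 6) facing west
[1] after move(1): (2, 6) facing west
[2] after move(1): (1, 6) facing west
all 25 alternatives checked — unique.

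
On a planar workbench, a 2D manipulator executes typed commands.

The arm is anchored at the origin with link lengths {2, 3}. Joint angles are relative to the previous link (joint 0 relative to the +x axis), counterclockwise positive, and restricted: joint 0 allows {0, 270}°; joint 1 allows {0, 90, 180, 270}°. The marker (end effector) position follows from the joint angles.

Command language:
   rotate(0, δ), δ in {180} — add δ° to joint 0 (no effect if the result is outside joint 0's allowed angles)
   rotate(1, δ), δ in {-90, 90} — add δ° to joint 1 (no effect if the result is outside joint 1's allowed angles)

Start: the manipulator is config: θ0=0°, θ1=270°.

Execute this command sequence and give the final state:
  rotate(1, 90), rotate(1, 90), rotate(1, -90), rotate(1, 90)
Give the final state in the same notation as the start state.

begin: config: θ0=0°, θ1=270°
t=1 rotate(1, 90) ⇒ config: θ0=0°, θ1=0°
t=2 rotate(1, 90) ⇒ config: θ0=0°, θ1=90°
t=3 rotate(1, -90) ⇒ config: θ0=0°, θ1=0°
t=4 rotate(1, 90) ⇒ config: θ0=0°, θ1=90°

config: θ0=0°, θ1=90°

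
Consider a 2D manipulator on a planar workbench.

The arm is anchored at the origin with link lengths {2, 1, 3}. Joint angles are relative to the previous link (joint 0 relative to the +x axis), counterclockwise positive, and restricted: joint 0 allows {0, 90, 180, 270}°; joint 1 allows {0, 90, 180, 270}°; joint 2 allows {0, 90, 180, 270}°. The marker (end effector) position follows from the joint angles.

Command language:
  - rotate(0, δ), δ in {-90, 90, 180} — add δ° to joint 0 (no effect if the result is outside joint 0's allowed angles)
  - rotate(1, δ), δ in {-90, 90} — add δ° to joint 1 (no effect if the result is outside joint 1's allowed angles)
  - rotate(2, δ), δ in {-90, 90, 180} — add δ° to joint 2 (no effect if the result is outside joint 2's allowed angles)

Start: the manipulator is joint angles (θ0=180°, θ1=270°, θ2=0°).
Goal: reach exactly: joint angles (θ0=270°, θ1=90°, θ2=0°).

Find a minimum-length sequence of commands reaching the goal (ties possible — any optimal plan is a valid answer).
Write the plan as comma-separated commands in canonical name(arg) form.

rotate(1, 90), rotate(1, 90), rotate(0, 90)

initial: joint angles (θ0=180°, θ1=270°, θ2=0°)
step 1 (rotate(1, 90)): joint angles (θ0=180°, θ1=0°, θ2=0°)
step 2 (rotate(1, 90)): joint angles (θ0=180°, θ1=90°, θ2=0°)
step 3 (rotate(0, 90)): joint angles (θ0=270°, θ1=90°, θ2=0°)
shorter routes all fall short; 3 is best.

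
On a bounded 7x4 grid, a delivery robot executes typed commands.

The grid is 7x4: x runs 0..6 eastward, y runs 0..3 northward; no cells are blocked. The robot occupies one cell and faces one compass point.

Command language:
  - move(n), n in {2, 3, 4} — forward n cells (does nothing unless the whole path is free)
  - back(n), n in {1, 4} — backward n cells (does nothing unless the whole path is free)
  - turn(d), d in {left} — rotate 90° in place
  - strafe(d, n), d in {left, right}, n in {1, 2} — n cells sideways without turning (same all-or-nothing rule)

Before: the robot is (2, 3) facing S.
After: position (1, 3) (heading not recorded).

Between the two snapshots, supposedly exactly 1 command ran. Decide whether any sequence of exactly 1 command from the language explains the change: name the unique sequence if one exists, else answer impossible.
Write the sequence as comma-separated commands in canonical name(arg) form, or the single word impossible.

strafe(right, 1)

begin: (2, 3) facing S
t=1 strafe(right, 1) ⇒ (1, 3) facing S
all 10 alternatives checked — unique.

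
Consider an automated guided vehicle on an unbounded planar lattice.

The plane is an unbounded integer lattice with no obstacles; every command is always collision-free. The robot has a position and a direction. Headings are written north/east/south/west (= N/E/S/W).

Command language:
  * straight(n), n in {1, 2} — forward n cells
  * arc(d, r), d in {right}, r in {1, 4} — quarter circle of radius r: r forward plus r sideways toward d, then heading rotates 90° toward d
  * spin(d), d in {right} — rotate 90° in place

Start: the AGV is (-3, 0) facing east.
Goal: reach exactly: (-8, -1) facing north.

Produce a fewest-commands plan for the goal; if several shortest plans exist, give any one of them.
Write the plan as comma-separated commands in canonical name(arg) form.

straight(2), arc(right, 1), arc(right, 4), arc(right, 4)

initial: (-3, 0) facing east
[1] after straight(2): (-1, 0) facing east
[2] after arc(right, 1): (0, -1) facing south
[3] after arc(right, 4): (-4, -5) facing west
[4] after arc(right, 4): (-8, -1) facing north
nothing shorter than 4 reaches the goal.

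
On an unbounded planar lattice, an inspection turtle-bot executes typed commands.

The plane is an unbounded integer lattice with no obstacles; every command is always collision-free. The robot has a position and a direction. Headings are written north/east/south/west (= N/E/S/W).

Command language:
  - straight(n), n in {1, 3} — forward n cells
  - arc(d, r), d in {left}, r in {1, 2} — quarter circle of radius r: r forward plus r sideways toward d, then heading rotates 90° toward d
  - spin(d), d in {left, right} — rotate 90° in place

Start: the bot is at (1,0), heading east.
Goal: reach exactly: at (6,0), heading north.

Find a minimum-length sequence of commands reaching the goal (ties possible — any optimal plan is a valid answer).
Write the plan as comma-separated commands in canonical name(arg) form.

straight(1), straight(1), straight(3), spin(left)

start: at (1,0), heading east
t=1 straight(1) ⇒ at (2,0), heading east
t=2 straight(1) ⇒ at (3,0), heading east
t=3 straight(3) ⇒ at (6,0), heading east
t=4 spin(left) ⇒ at (6,0), heading north
minimal: 4 command(s), checked below 4.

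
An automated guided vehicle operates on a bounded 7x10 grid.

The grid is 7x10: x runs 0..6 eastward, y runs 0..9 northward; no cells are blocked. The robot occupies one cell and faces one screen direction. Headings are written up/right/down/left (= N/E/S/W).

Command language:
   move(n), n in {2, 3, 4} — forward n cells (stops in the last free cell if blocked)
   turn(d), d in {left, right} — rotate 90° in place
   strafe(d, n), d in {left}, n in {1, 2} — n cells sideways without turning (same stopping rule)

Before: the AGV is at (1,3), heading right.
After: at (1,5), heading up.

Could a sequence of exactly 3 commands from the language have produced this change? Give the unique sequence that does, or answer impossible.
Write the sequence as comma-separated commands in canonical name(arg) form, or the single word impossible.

strafe(left, 1), strafe(left, 1), turn(left)

key: running turn(left) before strafe(left, 1) would end elsewhere — order is forced
start: at (1,3), heading right
1. strafe(left, 1) → at (1,4), heading right
2. strafe(left, 1) → at (1,5), heading right
3. turn(left) → at (1,5), heading up
no rival 3-sequence matches.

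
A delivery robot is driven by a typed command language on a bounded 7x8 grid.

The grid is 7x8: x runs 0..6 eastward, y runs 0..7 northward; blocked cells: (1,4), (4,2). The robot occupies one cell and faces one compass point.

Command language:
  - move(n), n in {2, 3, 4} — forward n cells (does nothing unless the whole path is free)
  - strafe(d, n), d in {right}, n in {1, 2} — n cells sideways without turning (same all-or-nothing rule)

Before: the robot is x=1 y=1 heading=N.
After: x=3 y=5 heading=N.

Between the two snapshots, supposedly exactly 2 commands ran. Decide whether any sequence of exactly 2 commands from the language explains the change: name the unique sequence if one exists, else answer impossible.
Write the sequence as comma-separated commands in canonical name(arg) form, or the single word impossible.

strafe(right, 2), move(4)

key: still facing N at the end — nothing in the sequence rotates
t0: x=1 y=1 heading=N
1. strafe(right, 2) → x=3 y=1 heading=N
2. move(4) → x=3 y=5 heading=N
all 25 alternatives checked — unique.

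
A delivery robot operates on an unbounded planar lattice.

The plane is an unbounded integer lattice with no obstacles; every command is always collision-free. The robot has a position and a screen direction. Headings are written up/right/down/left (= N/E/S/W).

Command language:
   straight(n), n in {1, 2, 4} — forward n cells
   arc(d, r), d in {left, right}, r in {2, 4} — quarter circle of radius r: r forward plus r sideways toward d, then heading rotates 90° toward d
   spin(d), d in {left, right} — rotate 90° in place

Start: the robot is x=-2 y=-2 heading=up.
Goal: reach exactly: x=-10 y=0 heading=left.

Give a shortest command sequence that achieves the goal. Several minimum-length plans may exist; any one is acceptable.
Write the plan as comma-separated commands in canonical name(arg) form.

arc(left, 2), straight(2), straight(4)

t0: x=-2 y=-2 heading=up
1. arc(left, 2) → x=-4 y=0 heading=left
2. straight(2) → x=-6 y=0 heading=left
3. straight(4) → x=-10 y=0 heading=left
no 2-step plan works, so 3 is optimal.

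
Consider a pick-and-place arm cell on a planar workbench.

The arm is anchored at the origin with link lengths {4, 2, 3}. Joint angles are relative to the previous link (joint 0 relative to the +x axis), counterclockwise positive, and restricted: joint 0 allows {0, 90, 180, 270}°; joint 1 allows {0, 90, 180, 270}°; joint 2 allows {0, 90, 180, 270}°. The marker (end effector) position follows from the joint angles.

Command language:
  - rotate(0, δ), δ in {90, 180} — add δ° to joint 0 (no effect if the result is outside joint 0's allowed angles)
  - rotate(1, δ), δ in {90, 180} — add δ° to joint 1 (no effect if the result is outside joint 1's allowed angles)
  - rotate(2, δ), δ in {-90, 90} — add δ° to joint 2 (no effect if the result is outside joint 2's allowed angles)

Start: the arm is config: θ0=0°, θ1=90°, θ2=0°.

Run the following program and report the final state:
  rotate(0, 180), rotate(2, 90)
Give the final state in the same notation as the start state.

t0: config: θ0=0°, θ1=90°, θ2=0°
step 1 (rotate(0, 180)): config: θ0=180°, θ1=90°, θ2=0°
step 2 (rotate(2, 90)): config: θ0=180°, θ1=90°, θ2=90°

config: θ0=180°, θ1=90°, θ2=90°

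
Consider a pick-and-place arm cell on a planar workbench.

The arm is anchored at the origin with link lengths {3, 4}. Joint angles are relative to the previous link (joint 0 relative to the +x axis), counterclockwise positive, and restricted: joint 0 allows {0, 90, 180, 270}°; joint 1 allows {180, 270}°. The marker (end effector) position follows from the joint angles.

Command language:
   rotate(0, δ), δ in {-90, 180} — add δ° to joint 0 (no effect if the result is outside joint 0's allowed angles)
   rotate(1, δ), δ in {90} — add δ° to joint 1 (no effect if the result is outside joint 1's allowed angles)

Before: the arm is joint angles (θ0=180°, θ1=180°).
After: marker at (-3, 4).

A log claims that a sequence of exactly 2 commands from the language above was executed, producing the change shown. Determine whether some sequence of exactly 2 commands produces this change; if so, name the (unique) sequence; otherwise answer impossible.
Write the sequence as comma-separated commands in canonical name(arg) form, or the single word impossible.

rotate(1, 90), rotate(1, 90)

initial: joint angles (θ0=180°, θ1=180°)
step 1 (rotate(1, 90)): joint angles (θ0=180°, θ1=270°)
step 2 (rotate(1, 90)): joint angles (θ0=180°, θ1=270°)
uniquely the one of 9 2-step routes that fits.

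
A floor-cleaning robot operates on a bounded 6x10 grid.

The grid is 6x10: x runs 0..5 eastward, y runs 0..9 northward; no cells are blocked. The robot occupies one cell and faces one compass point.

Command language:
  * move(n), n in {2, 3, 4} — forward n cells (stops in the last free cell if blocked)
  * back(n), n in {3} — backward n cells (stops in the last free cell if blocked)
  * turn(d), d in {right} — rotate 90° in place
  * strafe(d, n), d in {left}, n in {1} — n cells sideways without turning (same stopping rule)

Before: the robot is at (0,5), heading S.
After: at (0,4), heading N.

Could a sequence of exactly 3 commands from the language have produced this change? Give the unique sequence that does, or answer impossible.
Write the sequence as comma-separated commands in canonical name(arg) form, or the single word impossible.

turn(right), strafe(left, 1), turn(right)

key: cell and facing (now N) both changed — the 3 commands mix motion and turning
initial: at (0,5), heading S
t=1 turn(right) ⇒ at (0,5), heading W
t=2 strafe(left, 1) ⇒ at (0,4), heading W
t=3 turn(right) ⇒ at (0,4), heading N
no rival 3-sequence matches.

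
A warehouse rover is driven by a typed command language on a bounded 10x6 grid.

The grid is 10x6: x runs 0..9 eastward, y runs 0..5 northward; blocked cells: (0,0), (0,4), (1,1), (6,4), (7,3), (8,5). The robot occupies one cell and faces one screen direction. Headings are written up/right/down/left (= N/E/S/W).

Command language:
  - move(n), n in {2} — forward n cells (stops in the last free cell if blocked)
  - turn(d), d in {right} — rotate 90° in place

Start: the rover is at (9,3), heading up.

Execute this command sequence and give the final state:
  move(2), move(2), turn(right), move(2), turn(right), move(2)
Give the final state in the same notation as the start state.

at (9,3), heading down

initial: at (9,3), heading up
step 1 (move(2)): at (9,5), heading up
step 2 (move(2)): at (9,5), heading up
step 3 (turn(right)): at (9,5), heading right
step 4 (move(2)): at (9,5), heading right
step 5 (turn(right)): at (9,5), heading down
step 6 (move(2)): at (9,3), heading down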